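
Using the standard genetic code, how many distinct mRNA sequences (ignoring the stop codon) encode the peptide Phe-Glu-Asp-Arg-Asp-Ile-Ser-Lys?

Phe: 2 codons.
Glu: 2 codons.
Asp: 2 codons.
Arg: 6 codons.
Asp: 2 codons.
Ile: 3 codons.
Ser: 6 codons.
Lys: 2 codons.
2 × 2 × 2 × 6 × 2 × 3 × 6 × 2 = 3456.

3456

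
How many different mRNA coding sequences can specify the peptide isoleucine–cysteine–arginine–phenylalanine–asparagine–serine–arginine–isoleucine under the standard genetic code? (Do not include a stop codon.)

Ile: 3 codons.
Cys: 2 codons.
Arg: 6 codons.
Phe: 2 codons.
Asn: 2 codons.
Ser: 6 codons.
Arg: 6 codons.
Ile: 3 codons.
3 × 2 × 6 × 2 × 2 × 6 × 6 × 3 = 15552.

15552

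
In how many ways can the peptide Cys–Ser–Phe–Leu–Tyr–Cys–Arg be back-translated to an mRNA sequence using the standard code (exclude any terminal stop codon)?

3456

Cys: 2 codons.
Ser: 6 codons.
Phe: 2 codons.
Leu: 6 codons.
Tyr: 2 codons.
Cys: 2 codons.
Arg: 6 codons.
2 × 6 × 2 × 6 × 2 × 2 × 6 = 3456.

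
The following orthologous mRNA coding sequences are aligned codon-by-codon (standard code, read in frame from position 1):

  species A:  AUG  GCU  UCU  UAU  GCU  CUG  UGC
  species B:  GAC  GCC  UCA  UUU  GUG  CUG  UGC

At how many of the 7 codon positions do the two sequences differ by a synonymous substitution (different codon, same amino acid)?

Codon 1: AUG Met / GAC Asp — nonsynonymous.
Codon 2: GCU Ala / GCC Ala — synonymous.
Codon 3: UCU Ser / UCA Ser — synonymous.
Codon 4: UAU Tyr / UUU Phe — nonsynonymous.
Codon 5: GCU Ala / GUG Val — nonsynonymous.
Codon 6: CUG Leu / CUG Leu — identical.
Codon 7: UGC Cys / UGC Cys — identical.
Synonymous differences: 2.

2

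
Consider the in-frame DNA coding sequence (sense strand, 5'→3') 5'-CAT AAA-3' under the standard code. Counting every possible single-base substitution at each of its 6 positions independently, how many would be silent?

Codon 1 (CAT, His): 1 synonymous substitution.
Codon 2 (AAA, Lys): 1 synonymous substitution.
Total: 1 + 1 = 2.

2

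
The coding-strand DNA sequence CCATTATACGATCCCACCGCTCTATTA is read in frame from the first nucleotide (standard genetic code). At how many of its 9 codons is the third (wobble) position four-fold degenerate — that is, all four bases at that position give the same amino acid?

5

Codon 1 CCA (Pro): third position 4-fold.
Codon 2 TTA (Leu): third position 2-fold.
Codon 3 TAC (Tyr): third position 2-fold.
Codon 4 GAT (Asp): third position 2-fold.
Codon 5 CCC (Pro): third position 4-fold.
Codon 6 ACC (Thr): third position 4-fold.
Codon 7 GCT (Ala): third position 4-fold.
Codon 8 CTA (Leu): third position 4-fold.
Codon 9 TTA (Leu): third position 2-fold.
Four-fold degenerate third positions: 5.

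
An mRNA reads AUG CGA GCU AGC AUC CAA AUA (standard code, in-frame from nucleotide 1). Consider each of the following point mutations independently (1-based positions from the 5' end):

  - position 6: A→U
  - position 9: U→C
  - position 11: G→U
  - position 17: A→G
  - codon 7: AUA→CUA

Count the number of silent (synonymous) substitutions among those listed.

Codon 2: CGA (Arg) → CGU (Arg) — synonymous.
Codon 3: GCU (Ala) → GCC (Ala) — synonymous.
Codon 4: AGC (Ser) → AUC (Ile) — missense.
Codon 6: CAA (Gln) → CGA (Arg) — missense.
Codon 7: AUA (Ile) → CUA (Leu) — missense.
Synonymous: 2 of 5.

2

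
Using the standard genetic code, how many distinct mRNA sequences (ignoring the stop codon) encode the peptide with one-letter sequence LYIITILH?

15552

Leu: 6 codons.
Tyr: 2 codons.
Ile: 3 codons.
Ile: 3 codons.
Thr: 4 codons.
Ile: 3 codons.
Leu: 6 codons.
His: 2 codons.
6 × 2 × 3 × 3 × 4 × 3 × 6 × 2 = 15552.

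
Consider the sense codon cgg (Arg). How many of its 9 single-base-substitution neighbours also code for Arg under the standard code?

Position 1: AGG → 1 synonymous.
Position 2: none → 0 synonymous.
Position 3: CGU, CGC, CGA → 3 synonymous.
Total: 1 + 0 + 3 = 4.

4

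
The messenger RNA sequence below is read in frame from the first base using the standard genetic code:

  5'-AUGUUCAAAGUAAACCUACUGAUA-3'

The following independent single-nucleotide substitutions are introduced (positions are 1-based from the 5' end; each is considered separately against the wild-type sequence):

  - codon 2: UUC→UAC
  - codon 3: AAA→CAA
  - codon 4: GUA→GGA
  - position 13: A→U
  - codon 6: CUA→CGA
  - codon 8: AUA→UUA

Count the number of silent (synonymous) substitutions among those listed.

Codon 2: UUC (Phe) → UAC (Tyr) — missense.
Codon 3: AAA (Lys) → CAA (Gln) — missense.
Codon 4: GUA (Val) → GGA (Gly) — missense.
Codon 5: AAC (Asn) → UAC (Tyr) — missense.
Codon 6: CUA (Leu) → CGA (Arg) — missense.
Codon 8: AUA (Ile) → UUA (Leu) — missense.
Synonymous: 0 of 6.

0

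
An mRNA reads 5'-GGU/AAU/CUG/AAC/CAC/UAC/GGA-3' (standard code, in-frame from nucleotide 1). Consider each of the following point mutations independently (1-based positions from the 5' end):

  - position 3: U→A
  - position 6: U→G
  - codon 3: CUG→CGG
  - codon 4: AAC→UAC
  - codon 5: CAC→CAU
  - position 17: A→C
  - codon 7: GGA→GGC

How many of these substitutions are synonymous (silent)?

Codon 1: GGU (Gly) → GGA (Gly) — synonymous.
Codon 2: AAU (Asn) → AAG (Lys) — missense.
Codon 3: CUG (Leu) → CGG (Arg) — missense.
Codon 4: AAC (Asn) → UAC (Tyr) — missense.
Codon 5: CAC (His) → CAU (His) — synonymous.
Codon 6: UAC (Tyr) → UCC (Ser) — missense.
Codon 7: GGA (Gly) → GGC (Gly) — synonymous.
Synonymous: 3 of 7.

3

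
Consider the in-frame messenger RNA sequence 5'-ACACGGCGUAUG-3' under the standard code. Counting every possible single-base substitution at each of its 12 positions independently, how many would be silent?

Codon 1 (ACA, Thr): 3 synonymous substitutions.
Codon 2 (CGG, Arg): 4 synonymous substitutions.
Codon 3 (CGU, Arg): 3 synonymous substitutions.
Codon 4 (AUG, Met): 0 synonymous substitutions.
Total: 3 + 4 + 3 + 0 = 10.

10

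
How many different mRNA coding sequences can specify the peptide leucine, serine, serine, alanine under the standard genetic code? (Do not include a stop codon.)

Leu: 6 codons.
Ser: 6 codons.
Ser: 6 codons.
Ala: 4 codons.
6 × 6 × 6 × 4 = 864.

864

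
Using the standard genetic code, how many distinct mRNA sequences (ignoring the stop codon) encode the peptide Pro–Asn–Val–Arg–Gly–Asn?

Pro: 4 codons.
Asn: 2 codons.
Val: 4 codons.
Arg: 6 codons.
Gly: 4 codons.
Asn: 2 codons.
4 × 2 × 4 × 6 × 4 × 2 = 1536.

1536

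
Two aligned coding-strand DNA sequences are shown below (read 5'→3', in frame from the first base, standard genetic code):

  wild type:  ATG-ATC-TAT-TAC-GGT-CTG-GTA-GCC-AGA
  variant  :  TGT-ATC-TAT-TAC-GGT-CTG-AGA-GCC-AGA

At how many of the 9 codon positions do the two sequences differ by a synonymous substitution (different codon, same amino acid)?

Codon 1: ATG Met / TGT Cys — nonsynonymous.
Codon 2: ATC Ile / ATC Ile — identical.
Codon 3: TAT Tyr / TAT Tyr — identical.
Codon 4: TAC Tyr / TAC Tyr — identical.
Codon 5: GGT Gly / GGT Gly — identical.
Codon 6: CTG Leu / CTG Leu — identical.
Codon 7: GTA Val / AGA Arg — nonsynonymous.
Codon 8: GCC Ala / GCC Ala — identical.
Codon 9: AGA Arg / AGA Arg — identical.
Synonymous differences: 0.

0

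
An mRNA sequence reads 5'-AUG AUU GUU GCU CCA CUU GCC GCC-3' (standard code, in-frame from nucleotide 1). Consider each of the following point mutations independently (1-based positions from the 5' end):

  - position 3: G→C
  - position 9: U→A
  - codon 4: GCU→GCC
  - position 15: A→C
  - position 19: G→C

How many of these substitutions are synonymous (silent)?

Codon 1: AUG (Met) → AUC (Ile) — missense.
Codon 3: GUU (Val) → GUA (Val) — synonymous.
Codon 4: GCU (Ala) → GCC (Ala) — synonymous.
Codon 5: CCA (Pro) → CCC (Pro) — synonymous.
Codon 7: GCC (Ala) → CCC (Pro) — missense.
Synonymous: 3 of 5.

3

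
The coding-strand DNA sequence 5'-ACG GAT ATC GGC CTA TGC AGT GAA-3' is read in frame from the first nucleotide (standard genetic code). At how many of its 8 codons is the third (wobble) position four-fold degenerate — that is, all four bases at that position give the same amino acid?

3

Codon 1 ACG (Thr): third position 4-fold.
Codon 2 GAT (Asp): third position 2-fold.
Codon 3 ATC (Ile): third position 3-fold.
Codon 4 GGC (Gly): third position 4-fold.
Codon 5 CTA (Leu): third position 4-fold.
Codon 6 TGC (Cys): third position 2-fold.
Codon 7 AGT (Ser): third position 2-fold.
Codon 8 GAA (Glu): third position 2-fold.
Four-fold degenerate third positions: 3.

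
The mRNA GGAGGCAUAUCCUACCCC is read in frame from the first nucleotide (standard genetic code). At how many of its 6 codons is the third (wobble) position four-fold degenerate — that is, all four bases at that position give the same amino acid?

Codon 1 GGA (Gly): third position 4-fold.
Codon 2 GGC (Gly): third position 4-fold.
Codon 3 AUA (Ile): third position 3-fold.
Codon 4 UCC (Ser): third position 4-fold.
Codon 5 UAC (Tyr): third position 2-fold.
Codon 6 CCC (Pro): third position 4-fold.
Four-fold degenerate third positions: 4.

4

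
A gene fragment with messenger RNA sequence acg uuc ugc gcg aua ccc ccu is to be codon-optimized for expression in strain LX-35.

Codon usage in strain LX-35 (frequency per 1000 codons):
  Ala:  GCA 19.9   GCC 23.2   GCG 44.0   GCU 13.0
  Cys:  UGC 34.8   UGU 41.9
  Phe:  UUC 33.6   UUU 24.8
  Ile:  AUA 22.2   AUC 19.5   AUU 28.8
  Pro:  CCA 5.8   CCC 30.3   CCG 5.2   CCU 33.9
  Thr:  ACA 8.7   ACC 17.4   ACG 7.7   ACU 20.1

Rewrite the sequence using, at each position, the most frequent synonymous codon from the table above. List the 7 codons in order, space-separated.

Codon 1 (Thr): best is ACU at 20.1.
Codon 2 (Phe): best is UUC at 33.6.
Codon 3 (Cys): best is UGU at 41.9.
Codon 4 (Ala): best is GCG at 44.0.
Codon 5 (Ile): best is AUU at 28.8.
Codon 6 (Pro): best is CCU at 33.9.
Codon 7 (Pro): best is CCU at 33.9.

ACU UUC UGU GCG AUU CCU CCU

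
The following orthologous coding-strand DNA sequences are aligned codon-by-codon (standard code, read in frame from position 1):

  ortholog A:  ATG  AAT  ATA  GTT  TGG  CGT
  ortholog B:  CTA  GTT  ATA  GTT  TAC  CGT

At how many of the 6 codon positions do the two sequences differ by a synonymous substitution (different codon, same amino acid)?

0

Codon 1: ATG Met / CTA Leu — nonsynonymous.
Codon 2: AAT Asn / GTT Val — nonsynonymous.
Codon 3: ATA Ile / ATA Ile — identical.
Codon 4: GTT Val / GTT Val — identical.
Codon 5: TGG Trp / TAC Tyr — nonsynonymous.
Codon 6: CGT Arg / CGT Arg — identical.
Synonymous differences: 0.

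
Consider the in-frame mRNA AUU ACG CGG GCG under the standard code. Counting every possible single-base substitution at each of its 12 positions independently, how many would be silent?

12

Codon 1 (AUU, Ile): 2 synonymous substitutions.
Codon 2 (ACG, Thr): 3 synonymous substitutions.
Codon 3 (CGG, Arg): 4 synonymous substitutions.
Codon 4 (GCG, Ala): 3 synonymous substitutions.
Total: 2 + 3 + 4 + 3 = 12.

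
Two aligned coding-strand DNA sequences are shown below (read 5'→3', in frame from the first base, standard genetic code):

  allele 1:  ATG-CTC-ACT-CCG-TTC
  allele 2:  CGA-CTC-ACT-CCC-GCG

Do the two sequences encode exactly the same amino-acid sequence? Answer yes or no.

Codon 1: ATG Met / CGA Arg — nonsynonymous.
Codon 2: CTC Leu / CTC Leu — identical.
Codon 3: ACT Thr / ACT Thr — identical.
Codon 4: CCG Pro / CCC Pro — synonymous.
Codon 5: TTC Phe / GCG Ala — nonsynonymous.
Nonsynonymous differences: 2 → different protein.

no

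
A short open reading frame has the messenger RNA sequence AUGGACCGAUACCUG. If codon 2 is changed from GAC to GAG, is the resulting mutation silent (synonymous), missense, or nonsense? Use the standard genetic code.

missense

Position 6 falls in codon 2: GAC → Asp.
After the substitution the codon is GAG → Glu.
Asp ≠ Glu, so this is a missense mutation.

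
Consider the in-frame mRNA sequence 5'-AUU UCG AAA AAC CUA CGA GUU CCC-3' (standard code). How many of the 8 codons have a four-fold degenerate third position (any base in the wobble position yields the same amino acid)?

5

Codon 1 AUU (Ile): third position 3-fold.
Codon 2 UCG (Ser): third position 4-fold.
Codon 3 AAA (Lys): third position 2-fold.
Codon 4 AAC (Asn): third position 2-fold.
Codon 5 CUA (Leu): third position 4-fold.
Codon 6 CGA (Arg): third position 4-fold.
Codon 7 GUU (Val): third position 4-fold.
Codon 8 CCC (Pro): third position 4-fold.
Four-fold degenerate third positions: 5.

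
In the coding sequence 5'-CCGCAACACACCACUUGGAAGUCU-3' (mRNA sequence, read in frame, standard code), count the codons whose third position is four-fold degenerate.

4

Codon 1 CCG (Pro): third position 4-fold.
Codon 2 CAA (Gln): third position 2-fold.
Codon 3 CAC (His): third position 2-fold.
Codon 4 ACC (Thr): third position 4-fold.
Codon 5 ACU (Thr): third position 4-fold.
Codon 6 UGG (Trp): third position 1-fold.
Codon 7 AAG (Lys): third position 2-fold.
Codon 8 UCU (Ser): third position 4-fold.
Four-fold degenerate third positions: 4.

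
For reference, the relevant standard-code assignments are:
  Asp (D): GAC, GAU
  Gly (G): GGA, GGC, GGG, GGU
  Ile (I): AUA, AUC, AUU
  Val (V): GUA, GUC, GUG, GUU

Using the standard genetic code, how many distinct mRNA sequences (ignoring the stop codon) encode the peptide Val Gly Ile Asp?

96

Val: 4 codons.
Gly: 4 codons.
Ile: 3 codons.
Asp: 2 codons.
4 × 4 × 3 × 2 = 96.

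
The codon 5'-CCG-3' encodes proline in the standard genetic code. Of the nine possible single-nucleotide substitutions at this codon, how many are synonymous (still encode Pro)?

Position 1: none → 0 synonymous.
Position 2: none → 0 synonymous.
Position 3: CCT, CCC, CCA → 3 synonymous.
Total: 0 + 0 + 3 = 3.

3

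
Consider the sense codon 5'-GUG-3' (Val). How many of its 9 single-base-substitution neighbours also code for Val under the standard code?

Position 1: none → 0 synonymous.
Position 2: none → 0 synonymous.
Position 3: GUU, GUC, GUA → 3 synonymous.
Total: 0 + 0 + 3 = 3.

3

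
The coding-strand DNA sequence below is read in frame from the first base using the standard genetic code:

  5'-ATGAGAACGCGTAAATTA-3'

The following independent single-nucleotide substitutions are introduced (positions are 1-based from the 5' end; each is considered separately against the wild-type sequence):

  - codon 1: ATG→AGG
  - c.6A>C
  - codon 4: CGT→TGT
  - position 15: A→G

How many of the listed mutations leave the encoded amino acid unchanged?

1

Codon 1: ATG (Met) → AGG (Arg) — missense.
Codon 2: AGA (Arg) → AGC (Ser) — missense.
Codon 4: CGT (Arg) → TGT (Cys) — missense.
Codon 5: AAA (Lys) → AAG (Lys) — synonymous.
Synonymous: 1 of 4.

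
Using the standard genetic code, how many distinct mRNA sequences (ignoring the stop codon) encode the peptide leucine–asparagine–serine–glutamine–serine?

Leu: 6 codons.
Asn: 2 codons.
Ser: 6 codons.
Gln: 2 codons.
Ser: 6 codons.
6 × 2 × 6 × 2 × 6 = 864.

864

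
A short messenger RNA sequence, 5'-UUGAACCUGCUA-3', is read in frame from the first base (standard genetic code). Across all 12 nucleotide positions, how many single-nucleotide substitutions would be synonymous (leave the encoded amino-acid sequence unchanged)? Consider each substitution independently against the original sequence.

11

Codon 1 (UUG, Leu): 2 synonymous substitutions.
Codon 2 (AAC, Asn): 1 synonymous substitution.
Codon 3 (CUG, Leu): 4 synonymous substitutions.
Codon 4 (CUA, Leu): 4 synonymous substitutions.
Total: 2 + 1 + 4 + 4 = 11.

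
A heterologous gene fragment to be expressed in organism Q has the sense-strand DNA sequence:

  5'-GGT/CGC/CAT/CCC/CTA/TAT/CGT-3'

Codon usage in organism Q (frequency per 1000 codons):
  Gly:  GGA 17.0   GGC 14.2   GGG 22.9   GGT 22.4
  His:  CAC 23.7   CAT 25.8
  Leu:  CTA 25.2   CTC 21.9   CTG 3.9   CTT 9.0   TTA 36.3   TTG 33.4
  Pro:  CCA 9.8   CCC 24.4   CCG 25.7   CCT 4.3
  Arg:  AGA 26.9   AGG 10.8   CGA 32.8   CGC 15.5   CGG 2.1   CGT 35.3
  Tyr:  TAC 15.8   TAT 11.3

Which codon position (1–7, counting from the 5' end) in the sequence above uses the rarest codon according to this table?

Codon 1 GGT (Gly): 22.4 per 1000.
Codon 2 CGC (Arg): 15.5 per 1000.
Codon 3 CAT (His): 25.8 per 1000.
Codon 4 CCC (Pro): 24.4 per 1000.
Codon 5 CTA (Leu): 25.2 per 1000.
Codon 6 TAT (Tyr): 11.3 per 1000.
Codon 7 CGT (Arg): 35.3 per 1000.
Lowest frequency is 11.3 at codon 6.

6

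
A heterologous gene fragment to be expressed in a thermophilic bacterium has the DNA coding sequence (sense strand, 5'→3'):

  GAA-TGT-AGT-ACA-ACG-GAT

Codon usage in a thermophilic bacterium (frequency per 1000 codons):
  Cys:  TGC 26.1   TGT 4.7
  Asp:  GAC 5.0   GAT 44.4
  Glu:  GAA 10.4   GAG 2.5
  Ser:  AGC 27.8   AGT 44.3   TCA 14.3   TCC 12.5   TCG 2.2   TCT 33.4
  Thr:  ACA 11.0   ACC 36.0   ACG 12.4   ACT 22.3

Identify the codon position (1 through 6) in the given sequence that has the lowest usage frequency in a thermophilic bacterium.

2

Codon 1 GAA (Glu): 10.4 per 1000.
Codon 2 TGT (Cys): 4.7 per 1000.
Codon 3 AGT (Ser): 44.3 per 1000.
Codon 4 ACA (Thr): 11.0 per 1000.
Codon 5 ACG (Thr): 12.4 per 1000.
Codon 6 GAT (Asp): 44.4 per 1000.
Lowest frequency is 4.7 at codon 2.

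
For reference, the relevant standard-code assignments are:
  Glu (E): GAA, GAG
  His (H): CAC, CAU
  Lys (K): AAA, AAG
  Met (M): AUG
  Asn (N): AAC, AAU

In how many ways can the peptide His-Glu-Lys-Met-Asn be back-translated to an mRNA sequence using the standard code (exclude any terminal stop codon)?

His: 2 codons.
Glu: 2 codons.
Lys: 2 codons.
Met: 1 codon.
Asn: 2 codons.
2 × 2 × 2 × 1 × 2 = 16.

16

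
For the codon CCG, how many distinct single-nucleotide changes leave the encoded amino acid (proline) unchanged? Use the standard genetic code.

3

Position 1: none → 0 synonymous.
Position 2: none → 0 synonymous.
Position 3: CCU, CCC, CCA → 3 synonymous.
Total: 0 + 0 + 3 = 3.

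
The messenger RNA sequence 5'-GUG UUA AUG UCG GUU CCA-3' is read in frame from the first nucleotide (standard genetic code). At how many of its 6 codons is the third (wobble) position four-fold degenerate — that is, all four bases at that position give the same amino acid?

Codon 1 GUG (Val): third position 4-fold.
Codon 2 UUA (Leu): third position 2-fold.
Codon 3 AUG (Met): third position 1-fold.
Codon 4 UCG (Ser): third position 4-fold.
Codon 5 GUU (Val): third position 4-fold.
Codon 6 CCA (Pro): third position 4-fold.
Four-fold degenerate third positions: 4.

4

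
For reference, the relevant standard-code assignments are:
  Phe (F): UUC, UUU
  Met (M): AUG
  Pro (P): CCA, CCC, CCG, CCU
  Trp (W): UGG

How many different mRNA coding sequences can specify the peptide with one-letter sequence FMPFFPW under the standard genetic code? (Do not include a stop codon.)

128

Phe: 2 codons.
Met: 1 codon.
Pro: 4 codons.
Phe: 2 codons.
Phe: 2 codons.
Pro: 4 codons.
Trp: 1 codon.
2 × 1 × 4 × 2 × 2 × 4 × 1 = 128.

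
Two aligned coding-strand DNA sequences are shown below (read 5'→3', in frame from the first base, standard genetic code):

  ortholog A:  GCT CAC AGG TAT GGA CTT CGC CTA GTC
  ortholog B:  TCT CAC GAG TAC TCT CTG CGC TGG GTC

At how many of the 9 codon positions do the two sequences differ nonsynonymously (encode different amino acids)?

4

Codon 1: GCT Ala / TCT Ser — nonsynonymous.
Codon 2: CAC His / CAC His — identical.
Codon 3: AGG Arg / GAG Glu — nonsynonymous.
Codon 4: TAT Tyr / TAC Tyr — synonymous.
Codon 5: GGA Gly / TCT Ser — nonsynonymous.
Codon 6: CTT Leu / CTG Leu — synonymous.
Codon 7: CGC Arg / CGC Arg — identical.
Codon 8: CTA Leu / TGG Trp — nonsynonymous.
Codon 9: GTC Val / GTC Val — identical.
Nonsynonymous differences: 4.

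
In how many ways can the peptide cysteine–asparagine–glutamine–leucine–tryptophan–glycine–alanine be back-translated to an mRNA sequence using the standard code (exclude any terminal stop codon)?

768

Cys: 2 codons.
Asn: 2 codons.
Gln: 2 codons.
Leu: 6 codons.
Trp: 1 codon.
Gly: 4 codons.
Ala: 4 codons.
2 × 2 × 2 × 6 × 1 × 4 × 4 = 768.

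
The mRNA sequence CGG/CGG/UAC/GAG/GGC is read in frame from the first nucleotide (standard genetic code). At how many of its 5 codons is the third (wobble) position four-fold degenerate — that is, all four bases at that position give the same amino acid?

3

Codon 1 CGG (Arg): third position 4-fold.
Codon 2 CGG (Arg): third position 4-fold.
Codon 3 UAC (Tyr): third position 2-fold.
Codon 4 GAG (Glu): third position 2-fold.
Codon 5 GGC (Gly): third position 4-fold.
Four-fold degenerate third positions: 3.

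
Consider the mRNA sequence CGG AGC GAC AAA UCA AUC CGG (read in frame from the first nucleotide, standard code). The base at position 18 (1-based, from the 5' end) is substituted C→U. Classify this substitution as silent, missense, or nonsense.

Position 18 falls in codon 6: AUC → Ile.
After the substitution the codon is AUU → Ile.
Both encode Ile, so the change is synonymous.

silent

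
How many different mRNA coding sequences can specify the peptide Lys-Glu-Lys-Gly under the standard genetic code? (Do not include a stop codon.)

32

Lys: 2 codons.
Glu: 2 codons.
Lys: 2 codons.
Gly: 4 codons.
2 × 2 × 2 × 4 = 32.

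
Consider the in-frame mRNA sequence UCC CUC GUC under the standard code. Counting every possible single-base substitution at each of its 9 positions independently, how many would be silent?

9

Codon 1 (UCC, Ser): 3 synonymous substitutions.
Codon 2 (CUC, Leu): 3 synonymous substitutions.
Codon 3 (GUC, Val): 3 synonymous substitutions.
Total: 3 + 3 + 3 = 9.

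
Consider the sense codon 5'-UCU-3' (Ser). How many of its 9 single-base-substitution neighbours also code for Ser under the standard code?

Position 1: none → 0 synonymous.
Position 2: none → 0 synonymous.
Position 3: UCC, UCA, UCG → 3 synonymous.
Total: 0 + 0 + 3 = 3.

3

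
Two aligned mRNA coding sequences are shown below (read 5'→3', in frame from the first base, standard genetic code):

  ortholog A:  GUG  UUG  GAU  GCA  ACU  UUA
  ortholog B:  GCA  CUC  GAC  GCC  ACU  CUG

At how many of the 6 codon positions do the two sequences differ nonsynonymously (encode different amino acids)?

Codon 1: GUG Val / GCA Ala — nonsynonymous.
Codon 2: UUG Leu / CUC Leu — synonymous.
Codon 3: GAU Asp / GAC Asp — synonymous.
Codon 4: GCA Ala / GCC Ala — synonymous.
Codon 5: ACU Thr / ACU Thr — identical.
Codon 6: UUA Leu / CUG Leu — synonymous.
Nonsynonymous differences: 1.

1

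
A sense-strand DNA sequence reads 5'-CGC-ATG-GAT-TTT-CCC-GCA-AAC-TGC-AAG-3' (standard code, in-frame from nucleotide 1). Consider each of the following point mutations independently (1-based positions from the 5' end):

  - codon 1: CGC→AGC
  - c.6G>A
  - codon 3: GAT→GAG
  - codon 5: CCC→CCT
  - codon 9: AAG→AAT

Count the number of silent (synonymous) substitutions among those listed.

1

Codon 1: CGC (Arg) → AGC (Ser) — missense.
Codon 2: ATG (Met) → ATA (Ile) — missense.
Codon 3: GAT (Asp) → GAG (Glu) — missense.
Codon 5: CCC (Pro) → CCT (Pro) — synonymous.
Codon 9: AAG (Lys) → AAT (Asn) — missense.
Synonymous: 1 of 5.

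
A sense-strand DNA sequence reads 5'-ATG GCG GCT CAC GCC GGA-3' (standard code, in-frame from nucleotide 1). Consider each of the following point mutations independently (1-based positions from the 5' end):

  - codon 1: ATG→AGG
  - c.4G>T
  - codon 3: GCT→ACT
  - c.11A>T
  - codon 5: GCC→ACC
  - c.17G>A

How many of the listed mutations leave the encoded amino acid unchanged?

Codon 1: ATG (Met) → AGG (Arg) — missense.
Codon 2: GCG (Ala) → TCG (Ser) — missense.
Codon 3: GCT (Ala) → ACT (Thr) — missense.
Codon 4: CAC (His) → CTC (Leu) — missense.
Codon 5: GCC (Ala) → ACC (Thr) — missense.
Codon 6: GGA (Gly) → GAA (Glu) — missense.
Synonymous: 0 of 6.

0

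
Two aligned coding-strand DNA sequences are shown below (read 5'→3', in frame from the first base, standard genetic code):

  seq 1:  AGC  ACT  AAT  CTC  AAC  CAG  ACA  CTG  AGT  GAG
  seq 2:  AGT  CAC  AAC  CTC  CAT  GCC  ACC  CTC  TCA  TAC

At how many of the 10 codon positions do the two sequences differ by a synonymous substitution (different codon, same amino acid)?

5

Codon 1: AGC Ser / AGT Ser — synonymous.
Codon 2: ACT Thr / CAC His — nonsynonymous.
Codon 3: AAT Asn / AAC Asn — synonymous.
Codon 4: CTC Leu / CTC Leu — identical.
Codon 5: AAC Asn / CAT His — nonsynonymous.
Codon 6: CAG Gln / GCC Ala — nonsynonymous.
Codon 7: ACA Thr / ACC Thr — synonymous.
Codon 8: CTG Leu / CTC Leu — synonymous.
Codon 9: AGT Ser / TCA Ser — synonymous.
Codon 10: GAG Glu / TAC Tyr — nonsynonymous.
Synonymous differences: 5.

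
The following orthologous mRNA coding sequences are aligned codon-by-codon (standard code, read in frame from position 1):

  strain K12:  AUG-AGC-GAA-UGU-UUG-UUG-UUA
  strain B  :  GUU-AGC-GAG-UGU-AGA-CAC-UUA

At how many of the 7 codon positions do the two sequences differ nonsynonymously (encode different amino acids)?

Codon 1: AUG Met / GUU Val — nonsynonymous.
Codon 2: AGC Ser / AGC Ser — identical.
Codon 3: GAA Glu / GAG Glu — synonymous.
Codon 4: UGU Cys / UGU Cys — identical.
Codon 5: UUG Leu / AGA Arg — nonsynonymous.
Codon 6: UUG Leu / CAC His — nonsynonymous.
Codon 7: UUA Leu / UUA Leu — identical.
Nonsynonymous differences: 3.

3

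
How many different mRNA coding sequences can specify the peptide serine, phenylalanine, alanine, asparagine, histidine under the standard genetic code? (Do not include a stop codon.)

Ser: 6 codons.
Phe: 2 codons.
Ala: 4 codons.
Asn: 2 codons.
His: 2 codons.
6 × 2 × 4 × 2 × 2 = 192.

192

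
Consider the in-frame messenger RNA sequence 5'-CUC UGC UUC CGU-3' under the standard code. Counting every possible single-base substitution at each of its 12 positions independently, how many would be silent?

8

Codon 1 (CUC, Leu): 3 synonymous substitutions.
Codon 2 (UGC, Cys): 1 synonymous substitution.
Codon 3 (UUC, Phe): 1 synonymous substitution.
Codon 4 (CGU, Arg): 3 synonymous substitutions.
Total: 3 + 1 + 1 + 3 = 8.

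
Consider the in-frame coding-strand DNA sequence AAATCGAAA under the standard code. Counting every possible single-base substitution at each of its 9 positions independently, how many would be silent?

Codon 1 (AAA, Lys): 1 synonymous substitution.
Codon 2 (TCG, Ser): 3 synonymous substitutions.
Codon 3 (AAA, Lys): 1 synonymous substitution.
Total: 1 + 3 + 1 = 5.

5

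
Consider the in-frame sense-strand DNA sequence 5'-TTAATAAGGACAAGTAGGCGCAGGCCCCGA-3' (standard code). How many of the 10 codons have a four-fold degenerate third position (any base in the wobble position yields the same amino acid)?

Codon 1 TTA (Leu): third position 2-fold.
Codon 2 ATA (Ile): third position 3-fold.
Codon 3 AGG (Arg): third position 2-fold.
Codon 4 ACA (Thr): third position 4-fold.
Codon 5 AGT (Ser): third position 2-fold.
Codon 6 AGG (Arg): third position 2-fold.
Codon 7 CGC (Arg): third position 4-fold.
Codon 8 AGG (Arg): third position 2-fold.
Codon 9 CCC (Pro): third position 4-fold.
Codon 10 CGA (Arg): third position 4-fold.
Four-fold degenerate third positions: 4.

4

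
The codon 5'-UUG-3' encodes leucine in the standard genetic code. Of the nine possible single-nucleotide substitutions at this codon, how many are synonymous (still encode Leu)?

2

Position 1: CUG → 1 synonymous.
Position 2: none → 0 synonymous.
Position 3: UUA → 1 synonymous.
Total: 1 + 0 + 1 = 2.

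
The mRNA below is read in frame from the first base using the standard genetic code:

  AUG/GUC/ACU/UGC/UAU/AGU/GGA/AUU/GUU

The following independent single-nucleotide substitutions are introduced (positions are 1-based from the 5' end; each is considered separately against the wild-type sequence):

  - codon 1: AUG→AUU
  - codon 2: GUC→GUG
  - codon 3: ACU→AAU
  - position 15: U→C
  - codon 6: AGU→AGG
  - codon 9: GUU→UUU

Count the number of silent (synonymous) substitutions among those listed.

Codon 1: AUG (Met) → AUU (Ile) — missense.
Codon 2: GUC (Val) → GUG (Val) — synonymous.
Codon 3: ACU (Thr) → AAU (Asn) — missense.
Codon 5: UAU (Tyr) → UAC (Tyr) — synonymous.
Codon 6: AGU (Ser) → AGG (Arg) — missense.
Codon 9: GUU (Val) → UUU (Phe) — missense.
Synonymous: 2 of 6.

2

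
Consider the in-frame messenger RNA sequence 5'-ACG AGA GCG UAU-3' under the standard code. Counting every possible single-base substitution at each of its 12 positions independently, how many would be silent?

9

Codon 1 (ACG, Thr): 3 synonymous substitutions.
Codon 2 (AGA, Arg): 2 synonymous substitutions.
Codon 3 (GCG, Ala): 3 synonymous substitutions.
Codon 4 (UAU, Tyr): 1 synonymous substitution.
Total: 3 + 2 + 3 + 1 = 9.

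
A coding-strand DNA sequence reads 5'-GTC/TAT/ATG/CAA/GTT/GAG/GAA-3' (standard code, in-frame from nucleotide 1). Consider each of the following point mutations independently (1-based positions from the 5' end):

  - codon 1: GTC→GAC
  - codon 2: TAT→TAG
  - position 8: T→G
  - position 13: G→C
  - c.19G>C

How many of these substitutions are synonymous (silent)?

Codon 1: GTC (Val) → GAC (Asp) — missense.
Codon 2: TAT (Tyr) → TAG (Stop) — nonsense.
Codon 3: ATG (Met) → AGG (Arg) — missense.
Codon 5: GTT (Val) → CTT (Leu) — missense.
Codon 7: GAA (Glu) → CAA (Gln) — missense.
Synonymous: 0 of 5.

0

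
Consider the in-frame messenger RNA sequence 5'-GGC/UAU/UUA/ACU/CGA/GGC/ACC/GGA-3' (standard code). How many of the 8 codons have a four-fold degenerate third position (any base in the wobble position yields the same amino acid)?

Codon 1 GGC (Gly): third position 4-fold.
Codon 2 UAU (Tyr): third position 2-fold.
Codon 3 UUA (Leu): third position 2-fold.
Codon 4 ACU (Thr): third position 4-fold.
Codon 5 CGA (Arg): third position 4-fold.
Codon 6 GGC (Gly): third position 4-fold.
Codon 7 ACC (Thr): third position 4-fold.
Codon 8 GGA (Gly): third position 4-fold.
Four-fold degenerate third positions: 6.

6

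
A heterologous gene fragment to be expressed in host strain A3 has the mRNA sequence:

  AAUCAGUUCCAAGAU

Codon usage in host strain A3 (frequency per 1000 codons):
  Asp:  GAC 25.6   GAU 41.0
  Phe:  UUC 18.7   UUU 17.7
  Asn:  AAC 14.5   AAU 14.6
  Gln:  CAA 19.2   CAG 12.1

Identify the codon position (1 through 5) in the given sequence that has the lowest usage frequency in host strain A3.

2

Codon 1 AAU (Asn): 14.6 per 1000.
Codon 2 CAG (Gln): 12.1 per 1000.
Codon 3 UUC (Phe): 18.7 per 1000.
Codon 4 CAA (Gln): 19.2 per 1000.
Codon 5 GAU (Asp): 41.0 per 1000.
Lowest frequency is 12.1 at codon 2.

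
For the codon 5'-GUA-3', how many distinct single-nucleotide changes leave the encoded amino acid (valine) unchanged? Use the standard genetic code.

3

Position 1: none → 0 synonymous.
Position 2: none → 0 synonymous.
Position 3: GUU, GUC, GUG → 3 synonymous.
Total: 0 + 0 + 3 = 3.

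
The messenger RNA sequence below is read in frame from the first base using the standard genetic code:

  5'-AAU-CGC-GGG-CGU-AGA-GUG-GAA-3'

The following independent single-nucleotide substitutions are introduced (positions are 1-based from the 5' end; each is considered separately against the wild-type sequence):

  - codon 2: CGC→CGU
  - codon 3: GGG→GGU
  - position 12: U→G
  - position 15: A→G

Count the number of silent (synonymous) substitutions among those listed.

Codon 2: CGC (Arg) → CGU (Arg) — synonymous.
Codon 3: GGG (Gly) → GGU (Gly) — synonymous.
Codon 4: CGU (Arg) → CGG (Arg) — synonymous.
Codon 5: AGA (Arg) → AGG (Arg) — synonymous.
Synonymous: 4 of 4.

4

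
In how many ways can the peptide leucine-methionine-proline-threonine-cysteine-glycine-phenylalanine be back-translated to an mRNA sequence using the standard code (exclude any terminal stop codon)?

Leu: 6 codons.
Met: 1 codon.
Pro: 4 codons.
Thr: 4 codons.
Cys: 2 codons.
Gly: 4 codons.
Phe: 2 codons.
6 × 1 × 4 × 4 × 2 × 4 × 2 = 1536.

1536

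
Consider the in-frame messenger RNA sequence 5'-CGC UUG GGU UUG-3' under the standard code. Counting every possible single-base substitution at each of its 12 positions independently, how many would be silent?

Codon 1 (CGC, Arg): 3 synonymous substitutions.
Codon 2 (UUG, Leu): 2 synonymous substitutions.
Codon 3 (GGU, Gly): 3 synonymous substitutions.
Codon 4 (UUG, Leu): 2 synonymous substitutions.
Total: 3 + 2 + 3 + 2 = 10.

10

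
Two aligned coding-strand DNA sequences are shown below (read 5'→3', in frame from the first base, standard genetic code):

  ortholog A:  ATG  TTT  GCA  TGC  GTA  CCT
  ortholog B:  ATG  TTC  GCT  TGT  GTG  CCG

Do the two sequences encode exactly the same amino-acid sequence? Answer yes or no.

Codon 1: ATG Met / ATG Met — identical.
Codon 2: TTT Phe / TTC Phe — synonymous.
Codon 3: GCA Ala / GCT Ala — synonymous.
Codon 4: TGC Cys / TGT Cys — synonymous.
Codon 5: GTA Val / GTG Val — synonymous.
Codon 6: CCT Pro / CCG Pro — synonymous.
Nonsynonymous differences: 0 → same protein.

yes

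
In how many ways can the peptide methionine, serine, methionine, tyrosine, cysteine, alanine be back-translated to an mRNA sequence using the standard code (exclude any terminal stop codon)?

96

Met: 1 codon.
Ser: 6 codons.
Met: 1 codon.
Tyr: 2 codons.
Cys: 2 codons.
Ala: 4 codons.
1 × 6 × 1 × 2 × 2 × 4 = 96.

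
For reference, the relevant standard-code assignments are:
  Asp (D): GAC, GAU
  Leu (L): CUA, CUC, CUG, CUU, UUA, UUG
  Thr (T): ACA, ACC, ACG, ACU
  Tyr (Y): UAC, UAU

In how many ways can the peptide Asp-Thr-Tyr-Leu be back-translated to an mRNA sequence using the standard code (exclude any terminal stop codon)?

Asp: 2 codons.
Thr: 4 codons.
Tyr: 2 codons.
Leu: 6 codons.
2 × 4 × 2 × 6 = 96.

96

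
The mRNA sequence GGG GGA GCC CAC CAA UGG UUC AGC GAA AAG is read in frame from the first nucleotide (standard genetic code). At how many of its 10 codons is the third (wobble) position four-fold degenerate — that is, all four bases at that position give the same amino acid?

Codon 1 GGG (Gly): third position 4-fold.
Codon 2 GGA (Gly): third position 4-fold.
Codon 3 GCC (Ala): third position 4-fold.
Codon 4 CAC (His): third position 2-fold.
Codon 5 CAA (Gln): third position 2-fold.
Codon 6 UGG (Trp): third position 1-fold.
Codon 7 UUC (Phe): third position 2-fold.
Codon 8 AGC (Ser): third position 2-fold.
Codon 9 GAA (Glu): third position 2-fold.
Codon 10 AAG (Lys): third position 2-fold.
Four-fold degenerate third positions: 3.

3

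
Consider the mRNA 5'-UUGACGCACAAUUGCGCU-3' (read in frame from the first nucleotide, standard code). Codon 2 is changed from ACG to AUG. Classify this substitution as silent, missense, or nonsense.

Position 5 falls in codon 2: ACG → Thr.
After the substitution the codon is AUG → Met.
Thr ≠ Met, so this is a missense mutation.

missense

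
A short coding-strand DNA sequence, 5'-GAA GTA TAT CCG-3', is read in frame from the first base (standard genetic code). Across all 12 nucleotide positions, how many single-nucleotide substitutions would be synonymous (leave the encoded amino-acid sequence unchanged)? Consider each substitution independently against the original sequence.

8

Codon 1 (GAA, Glu): 1 synonymous substitution.
Codon 2 (GTA, Val): 3 synonymous substitutions.
Codon 3 (TAT, Tyr): 1 synonymous substitution.
Codon 4 (CCG, Pro): 3 synonymous substitutions.
Total: 1 + 3 + 1 + 3 = 8.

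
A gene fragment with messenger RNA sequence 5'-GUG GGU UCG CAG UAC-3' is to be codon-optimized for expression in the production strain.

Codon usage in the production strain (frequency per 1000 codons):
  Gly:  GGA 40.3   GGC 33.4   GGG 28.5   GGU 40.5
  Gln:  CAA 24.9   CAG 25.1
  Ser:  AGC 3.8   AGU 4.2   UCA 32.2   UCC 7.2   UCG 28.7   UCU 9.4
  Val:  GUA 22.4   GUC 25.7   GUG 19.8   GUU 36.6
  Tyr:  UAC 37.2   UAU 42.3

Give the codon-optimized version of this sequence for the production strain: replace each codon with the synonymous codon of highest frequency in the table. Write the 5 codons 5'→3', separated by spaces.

GUU GGU UCA CAG UAU

Codon 1 (Val): best is GUU at 36.6.
Codon 2 (Gly): best is GGU at 40.5.
Codon 3 (Ser): best is UCA at 32.2.
Codon 4 (Gln): best is CAG at 25.1.
Codon 5 (Tyr): best is UAU at 42.3.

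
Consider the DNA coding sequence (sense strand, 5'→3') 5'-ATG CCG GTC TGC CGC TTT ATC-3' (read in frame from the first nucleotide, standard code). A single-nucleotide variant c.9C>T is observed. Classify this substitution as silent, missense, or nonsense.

silent

Position 9 falls in codon 3: GTC → Val.
After the substitution the codon is GTT → Val.
Both encode Val, so the change is synonymous.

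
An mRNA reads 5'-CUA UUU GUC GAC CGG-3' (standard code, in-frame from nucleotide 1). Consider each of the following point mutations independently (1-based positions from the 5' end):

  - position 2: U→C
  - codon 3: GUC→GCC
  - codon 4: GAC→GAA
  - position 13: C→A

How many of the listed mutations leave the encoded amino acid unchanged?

Codon 1: CUA (Leu) → CCA (Pro) — missense.
Codon 3: GUC (Val) → GCC (Ala) — missense.
Codon 4: GAC (Asp) → GAA (Glu) — missense.
Codon 5: CGG (Arg) → AGG (Arg) — synonymous.
Synonymous: 1 of 4.

1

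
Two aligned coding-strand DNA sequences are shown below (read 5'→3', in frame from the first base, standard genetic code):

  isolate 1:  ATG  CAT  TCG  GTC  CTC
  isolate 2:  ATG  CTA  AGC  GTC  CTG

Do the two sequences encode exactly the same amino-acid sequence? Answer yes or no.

Codon 1: ATG Met / ATG Met — identical.
Codon 2: CAT His / CTA Leu — nonsynonymous.
Codon 3: TCG Ser / AGC Ser — synonymous.
Codon 4: GTC Val / GTC Val — identical.
Codon 5: CTC Leu / CTG Leu — synonymous.
Nonsynonymous differences: 1 → different protein.

no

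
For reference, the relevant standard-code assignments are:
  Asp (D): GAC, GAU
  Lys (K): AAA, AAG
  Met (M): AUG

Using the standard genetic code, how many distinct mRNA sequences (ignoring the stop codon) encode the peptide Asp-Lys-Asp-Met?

Asp: 2 codons.
Lys: 2 codons.
Asp: 2 codons.
Met: 1 codon.
2 × 2 × 2 × 1 = 8.

8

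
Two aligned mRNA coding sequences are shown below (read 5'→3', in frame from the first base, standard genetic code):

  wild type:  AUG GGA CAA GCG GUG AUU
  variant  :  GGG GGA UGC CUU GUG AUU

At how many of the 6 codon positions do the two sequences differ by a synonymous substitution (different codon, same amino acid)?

Codon 1: AUG Met / GGG Gly — nonsynonymous.
Codon 2: GGA Gly / GGA Gly — identical.
Codon 3: CAA Gln / UGC Cys — nonsynonymous.
Codon 4: GCG Ala / CUU Leu — nonsynonymous.
Codon 5: GUG Val / GUG Val — identical.
Codon 6: AUU Ile / AUU Ile — identical.
Synonymous differences: 0.

0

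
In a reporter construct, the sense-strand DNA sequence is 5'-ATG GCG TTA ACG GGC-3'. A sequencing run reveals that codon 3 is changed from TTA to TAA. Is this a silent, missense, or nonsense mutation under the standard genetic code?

nonsense

Position 8 falls in codon 3: TTA → Leu.
After the substitution the codon is TAA → Stop.
The new codon is a stop codon, so this is a nonsense mutation.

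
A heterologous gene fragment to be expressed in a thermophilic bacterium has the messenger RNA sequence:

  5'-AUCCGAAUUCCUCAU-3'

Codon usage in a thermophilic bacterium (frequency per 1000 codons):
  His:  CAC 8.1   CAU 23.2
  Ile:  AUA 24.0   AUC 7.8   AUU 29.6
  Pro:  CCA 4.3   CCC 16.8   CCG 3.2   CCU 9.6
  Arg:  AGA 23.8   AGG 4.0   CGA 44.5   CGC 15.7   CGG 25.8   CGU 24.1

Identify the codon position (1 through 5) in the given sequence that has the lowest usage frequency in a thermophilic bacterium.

1

Codon 1 AUC (Ile): 7.8 per 1000.
Codon 2 CGA (Arg): 44.5 per 1000.
Codon 3 AUU (Ile): 29.6 per 1000.
Codon 4 CCU (Pro): 9.6 per 1000.
Codon 5 CAU (His): 23.2 per 1000.
Lowest frequency is 7.8 at codon 1.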